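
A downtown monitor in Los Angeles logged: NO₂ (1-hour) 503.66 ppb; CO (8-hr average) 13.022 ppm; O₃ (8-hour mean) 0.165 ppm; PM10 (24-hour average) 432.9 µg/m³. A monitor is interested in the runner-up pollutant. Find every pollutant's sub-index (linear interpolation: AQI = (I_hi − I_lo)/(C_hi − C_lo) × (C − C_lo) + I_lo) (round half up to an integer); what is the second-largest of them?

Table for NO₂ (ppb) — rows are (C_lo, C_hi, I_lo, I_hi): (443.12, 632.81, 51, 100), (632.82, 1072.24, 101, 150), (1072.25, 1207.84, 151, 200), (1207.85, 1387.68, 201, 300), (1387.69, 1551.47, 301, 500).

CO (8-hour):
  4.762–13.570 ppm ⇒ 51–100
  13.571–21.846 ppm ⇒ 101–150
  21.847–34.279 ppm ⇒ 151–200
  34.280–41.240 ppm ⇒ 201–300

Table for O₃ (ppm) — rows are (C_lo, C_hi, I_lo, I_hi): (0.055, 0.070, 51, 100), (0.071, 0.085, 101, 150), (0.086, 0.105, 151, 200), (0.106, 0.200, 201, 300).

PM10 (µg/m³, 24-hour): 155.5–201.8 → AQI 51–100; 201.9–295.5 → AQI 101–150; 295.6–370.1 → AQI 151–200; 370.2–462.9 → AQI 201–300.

263

NO₂ 503.66: bracket 443.12–632.81 → index 51–100; slope 49/189.69, offset 60.54.
AQI = 51 + 49/189.69·60.54 ≈ 66.64 ⇒ 67.
CO 13.022: bracket 4.762–13.570 → index 51–100; slope 49/8.808, offset 8.260.
AQI = 51 + 49/8.808·8.260 ≈ 96.95 ⇒ 97.
O₃ 0.165: bracket 0.106–0.200 → index 201–300; slope 99/0.094, offset 0.059.
AQI = 201 + 99/0.094·0.059 ≈ 263.14 ⇒ 263.
PM10: 432.9 ∈ [370.2, 462.9] ↔ index [201, 300].
201 + (432.9−370.2)·(300−201)/(462.9−370.2) = 201 + 62.7·99/92.7 ≈ 267.96, so AQI = 268.
Sub-indices: NO₂→67, CO→97, O₃→263, PM10→268. Ranked high→low: 268, 263, 97, 67. Second-highest sub-index = 263.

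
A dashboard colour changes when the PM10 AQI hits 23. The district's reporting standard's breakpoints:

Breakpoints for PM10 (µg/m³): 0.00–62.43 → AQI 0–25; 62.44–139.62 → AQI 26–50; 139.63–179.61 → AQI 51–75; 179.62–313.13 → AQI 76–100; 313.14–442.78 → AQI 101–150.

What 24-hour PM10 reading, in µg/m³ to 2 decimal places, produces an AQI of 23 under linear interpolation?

57.44

AQI 23 lies in the 0–25 band, which corresponds to 0.00–62.43 µg/m³.
C = 0.00 + (23−0)×(62.43−0.00)/(25−0) = 0.00 + 23×62.43/25 ≈ 57.4356 µg/m³ → 57.44 µg/m³ to 2 dp.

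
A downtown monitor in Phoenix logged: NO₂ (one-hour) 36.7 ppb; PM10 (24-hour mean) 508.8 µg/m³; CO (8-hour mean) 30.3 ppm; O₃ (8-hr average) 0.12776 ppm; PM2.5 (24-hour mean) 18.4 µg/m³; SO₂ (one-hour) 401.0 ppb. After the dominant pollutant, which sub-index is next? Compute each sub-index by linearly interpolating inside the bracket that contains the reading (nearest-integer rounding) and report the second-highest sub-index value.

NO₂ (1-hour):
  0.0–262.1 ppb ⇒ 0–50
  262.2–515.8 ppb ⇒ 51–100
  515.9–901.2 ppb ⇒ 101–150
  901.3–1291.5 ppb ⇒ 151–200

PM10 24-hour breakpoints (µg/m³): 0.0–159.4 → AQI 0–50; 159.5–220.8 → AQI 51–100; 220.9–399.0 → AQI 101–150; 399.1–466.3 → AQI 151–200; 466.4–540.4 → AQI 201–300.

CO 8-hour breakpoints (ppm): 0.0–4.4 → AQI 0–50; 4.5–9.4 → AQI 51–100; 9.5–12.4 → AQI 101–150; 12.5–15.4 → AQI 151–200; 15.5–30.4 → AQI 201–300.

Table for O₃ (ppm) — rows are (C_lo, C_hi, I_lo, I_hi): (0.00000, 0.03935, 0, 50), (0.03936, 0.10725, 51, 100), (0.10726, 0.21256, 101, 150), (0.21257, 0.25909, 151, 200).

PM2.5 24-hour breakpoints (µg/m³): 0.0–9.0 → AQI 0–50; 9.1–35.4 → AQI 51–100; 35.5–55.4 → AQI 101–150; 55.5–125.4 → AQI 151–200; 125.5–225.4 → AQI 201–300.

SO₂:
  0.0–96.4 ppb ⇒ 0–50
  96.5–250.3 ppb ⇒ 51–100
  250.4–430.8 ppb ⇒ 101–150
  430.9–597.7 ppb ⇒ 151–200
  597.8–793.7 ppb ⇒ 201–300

NO₂: 36.7 lies in 0.0–262.1, so I_lo=0, I_hi=50, C_lo=0.0, C_hi=262.1.
(50−0)/(262.1−0.0) × (36.7−0.0) + 0 = 50/262.1 × 36.7 + 0 ≈ 7.00 → 7.
PM10: 508.8 ∈ [466.4, 540.4] ↔ index [201, 300].
201 + (508.8−466.4)·(300−201)/(540.4−466.4) = 201 + 42.4·99/74.0 ≈ 257.72, so AQI = 258.
CO: row 15.5–30.4 (AQI 201–300). (300−201)·(30.3−15.5)/(30.4−15.5) + 201 = 99·14.8/14.9 + 201 ≈ 299.34 → 299.
O₃ 0.12776: bracket 0.10726–0.21256 → index 101–150; slope 49/0.10530, offset 0.02050.
AQI = 101 + 49/0.10530·0.02050 ≈ 110.54 ⇒ 111.
PM2.5: 18.4 lies in 9.1–35.4, so I_lo=51, I_hi=100, C_lo=9.1, C_hi=35.4.
(100−51)/(35.4−9.1) × (18.4−9.1) + 51 = 49/26.3 × 9.3 + 51 ≈ 68.33 → 68.
SO₂: 401.0 ∈ [250.4, 430.8] ↔ index [101, 150].
101 + (401.0−250.4)·(150−101)/(430.8−250.4) = 101 + 150.6·49/180.4 ≈ 141.91, so AQI = 142.
Sub-indices: NO₂→7, PM10→258, CO→299, O₃→111, PM2.5→68, SO₂→142. Ranked high→low: 299, 258, 142, 111, 68, 7. Second-highest sub-index = 258.

258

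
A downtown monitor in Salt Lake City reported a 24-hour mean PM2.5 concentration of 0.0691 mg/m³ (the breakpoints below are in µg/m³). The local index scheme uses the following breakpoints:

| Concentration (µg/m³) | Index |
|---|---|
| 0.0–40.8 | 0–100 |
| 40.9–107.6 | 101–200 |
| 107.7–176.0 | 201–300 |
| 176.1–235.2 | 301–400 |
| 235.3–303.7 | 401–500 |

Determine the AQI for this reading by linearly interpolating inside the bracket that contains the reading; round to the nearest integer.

Convert: 0.0691 mg/m³ = 69.1 µg/m³.
PM2.5 69.1: bracket 40.9–107.6 → index 101–200; slope 99/66.7, offset 28.2.
AQI = 101 + 99/66.7·28.2 ≈ 142.86 ⇒ 143.

143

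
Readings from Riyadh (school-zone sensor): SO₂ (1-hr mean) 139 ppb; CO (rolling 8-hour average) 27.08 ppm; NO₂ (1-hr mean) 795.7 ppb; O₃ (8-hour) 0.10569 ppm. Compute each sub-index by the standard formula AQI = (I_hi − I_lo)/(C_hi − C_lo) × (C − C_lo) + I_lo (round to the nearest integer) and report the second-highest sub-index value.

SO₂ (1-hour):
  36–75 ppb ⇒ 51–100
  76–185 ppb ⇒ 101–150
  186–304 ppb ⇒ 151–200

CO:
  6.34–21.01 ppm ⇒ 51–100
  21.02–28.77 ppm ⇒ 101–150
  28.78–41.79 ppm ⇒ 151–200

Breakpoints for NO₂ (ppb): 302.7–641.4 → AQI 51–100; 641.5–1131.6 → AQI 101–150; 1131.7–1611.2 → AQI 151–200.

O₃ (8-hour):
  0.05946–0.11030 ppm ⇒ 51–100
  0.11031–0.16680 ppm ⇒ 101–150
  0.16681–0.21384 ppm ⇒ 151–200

SO₂: 139 lies in 76–185, so I_lo=101, I_hi=150, C_lo=76, C_hi=185.
(150−101)/(185−76) × (139−76) + 101 = 49/109 × 63 + 101 ≈ 129.32 → 129.
CO: 27.08 ∈ [21.02, 28.77] ↔ index [101, 150].
101 + (27.08−21.02)·(150−101)/(28.77−21.02) = 101 + 6.06·49/7.75 ≈ 139.31, so AQI = 139.
NO₂: 795.7 ∈ [641.5, 1131.6] ↔ index [101, 150].
101 + (795.7−641.5)·(150−101)/(1131.6−641.5) = 101 + 154.2·49/490.1 ≈ 116.42, so AQI = 116.
O₃ 0.10569: bracket 0.05946–0.11030 → index 51–100; slope 49/0.05084, offset 0.04623.
AQI = 51 + 49/0.05084·0.04623 ≈ 95.56 ⇒ 96.
Sub-indices: SO₂→129, CO→139, NO₂→116, O₃→96. Ranked high→low: 139, 129, 116, 96. Second-highest sub-index = 129.

129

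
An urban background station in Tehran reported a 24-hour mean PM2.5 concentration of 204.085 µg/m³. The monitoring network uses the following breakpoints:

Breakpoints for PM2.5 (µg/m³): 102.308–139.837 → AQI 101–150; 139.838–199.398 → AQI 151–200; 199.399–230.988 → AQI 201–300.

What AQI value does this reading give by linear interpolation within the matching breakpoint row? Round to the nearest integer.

216

PM2.5: 204.085 lies in 199.399–230.988, so I_lo=201, I_hi=300, C_lo=199.399, C_hi=230.988.
(300−201)/(230.988−199.399) × (204.085−199.399) + 201 = 99/31.589 × 4.686 + 201 ≈ 215.69 → 216.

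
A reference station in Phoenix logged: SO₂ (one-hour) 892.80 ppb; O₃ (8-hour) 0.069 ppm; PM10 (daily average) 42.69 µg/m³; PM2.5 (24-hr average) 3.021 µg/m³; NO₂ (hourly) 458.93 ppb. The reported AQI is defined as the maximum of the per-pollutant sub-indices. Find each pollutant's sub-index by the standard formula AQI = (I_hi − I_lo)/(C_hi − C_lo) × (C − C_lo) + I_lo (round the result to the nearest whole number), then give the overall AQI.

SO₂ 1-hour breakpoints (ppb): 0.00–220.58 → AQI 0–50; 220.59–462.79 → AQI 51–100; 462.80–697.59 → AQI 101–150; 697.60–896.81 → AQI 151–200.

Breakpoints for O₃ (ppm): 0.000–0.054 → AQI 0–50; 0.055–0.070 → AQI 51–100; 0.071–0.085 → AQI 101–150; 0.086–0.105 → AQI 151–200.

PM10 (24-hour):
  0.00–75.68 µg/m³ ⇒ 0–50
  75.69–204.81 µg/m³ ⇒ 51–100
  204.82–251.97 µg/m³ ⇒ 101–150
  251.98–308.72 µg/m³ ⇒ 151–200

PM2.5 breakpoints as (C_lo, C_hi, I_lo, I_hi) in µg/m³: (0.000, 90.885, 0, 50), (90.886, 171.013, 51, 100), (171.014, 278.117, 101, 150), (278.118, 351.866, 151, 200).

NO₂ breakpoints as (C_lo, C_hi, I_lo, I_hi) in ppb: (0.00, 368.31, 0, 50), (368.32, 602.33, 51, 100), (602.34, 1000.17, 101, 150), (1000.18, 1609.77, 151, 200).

SO₂: 892.80 lies in 697.60–896.81, so I_lo=151, I_hi=200, C_lo=697.60, C_hi=896.81.
(200−151)/(896.81−697.60) × (892.80−697.60) + 151 = 49/199.21 × 195.20 + 151 ≈ 199.01 → 199.
O₃: 0.069 ∈ [0.055, 0.070] ↔ index [51, 100].
51 + (0.069−0.055)·(100−51)/(0.070−0.055) = 51 + 0.014·49/0.015 ≈ 96.73, so AQI = 97.
PM10: 42.69 lies in 0.00–75.68, so I_lo=0, I_hi=50, C_lo=0.00, C_hi=75.68.
(50−0)/(75.68−0.00) × (42.69−0.00) + 0 = 50/75.68 × 42.69 + 0 ≈ 28.20 → 28.
PM2.5 3.021: bracket 0.000–90.885 → index 0–50; slope 50/90.885, offset 3.021.
AQI = 0 + 50/90.885·3.021 ≈ 1.66 ⇒ 2.
NO₂: 458.93 lies in 368.32–602.33, so I_lo=51, I_hi=100, C_lo=368.32, C_hi=602.33.
(100−51)/(602.33−368.32) × (458.93−368.32) + 51 = 49/234.01 × 90.61 + 51 ≈ 69.97 → 70.
Sub-indices: SO₂→199, O₃→97, PM10→28, PM2.5→2, NO₂→70. Overall AQI = max = 199; dominant pollutant is SO₂.

199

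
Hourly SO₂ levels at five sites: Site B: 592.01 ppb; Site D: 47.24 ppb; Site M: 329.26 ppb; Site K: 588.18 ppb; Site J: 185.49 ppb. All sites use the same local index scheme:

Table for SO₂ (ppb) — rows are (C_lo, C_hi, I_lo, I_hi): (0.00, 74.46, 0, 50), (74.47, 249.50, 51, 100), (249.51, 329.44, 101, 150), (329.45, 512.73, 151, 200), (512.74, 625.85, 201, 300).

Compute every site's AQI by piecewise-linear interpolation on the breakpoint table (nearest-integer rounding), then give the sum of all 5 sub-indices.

801

Site B: 592.01 lies in 512.74–625.85, so I_lo=201, I_hi=300, C_lo=512.74, C_hi=625.85.
(300−201)/(625.85−512.74) × (592.01−512.74) + 201 = 99/113.11 × 79.27 + 201 ≈ 270.38 → 270.
Site D: row 0.00–74.46 (AQI 0–50). (50−0)·(47.24−0.00)/(74.46−0.00) + 0 = 50·47.24/74.46 + 0 ≈ 31.72 → 32.
Site M: 329.26 lies in 249.51–329.44, so I_lo=101, I_hi=150, C_lo=249.51, C_hi=329.44.
(150−101)/(329.44−249.51) × (329.26−249.51) + 101 = 49/79.93 × 79.75 + 101 ≈ 149.89 → 150.
Site K: 588.18 lies in 512.74–625.85, so I_lo=201, I_hi=300, C_lo=512.74, C_hi=625.85.
(300−201)/(625.85−512.74) × (588.18−512.74) + 201 = 99/113.11 × 75.44 + 201 ≈ 267.03 → 267.
Site J: row 74.47–249.50 (AQI 51–100). (100−51)·(185.49−74.47)/(249.50−74.47) + 51 = 49·111.02/175.03 + 51 ≈ 82.08 → 82.
AQIs: Site B=270, Site D=32, Site M=150, Site K=267, Site J=82. Sum = 270 + 32 + 150 + 267 + 82 = 801.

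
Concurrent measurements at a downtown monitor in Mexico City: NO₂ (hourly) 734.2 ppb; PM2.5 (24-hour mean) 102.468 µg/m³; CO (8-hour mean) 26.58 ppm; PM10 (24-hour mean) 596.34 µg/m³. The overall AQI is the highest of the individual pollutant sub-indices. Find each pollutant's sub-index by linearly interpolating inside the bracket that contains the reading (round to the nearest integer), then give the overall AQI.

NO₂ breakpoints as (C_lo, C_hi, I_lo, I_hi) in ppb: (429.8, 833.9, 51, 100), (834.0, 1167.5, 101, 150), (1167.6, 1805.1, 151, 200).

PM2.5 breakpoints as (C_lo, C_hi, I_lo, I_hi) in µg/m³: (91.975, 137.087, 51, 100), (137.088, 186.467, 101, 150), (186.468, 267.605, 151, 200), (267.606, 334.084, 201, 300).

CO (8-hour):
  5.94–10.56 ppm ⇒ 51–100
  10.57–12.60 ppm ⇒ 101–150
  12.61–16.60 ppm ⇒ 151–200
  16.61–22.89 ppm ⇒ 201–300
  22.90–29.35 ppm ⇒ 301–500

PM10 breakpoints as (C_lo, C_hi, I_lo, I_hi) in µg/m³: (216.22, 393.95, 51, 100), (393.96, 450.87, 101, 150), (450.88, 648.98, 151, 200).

415

NO₂: row 429.8–833.9 (AQI 51–100). (100−51)·(734.2−429.8)/(833.9−429.8) + 51 = 49·304.4/404.1 + 51 ≈ 87.91 → 88.
PM2.5: 102.468 ∈ [91.975, 137.087] ↔ index [51, 100].
51 + (102.468−91.975)·(100−51)/(137.087−91.975) = 51 + 10.493·49/45.112 ≈ 62.40, so AQI = 62.
CO: row 22.90–29.35 (AQI 301–500). (500−301)·(26.58−22.90)/(29.35−22.90) + 301 = 199·3.68/6.45 + 301 ≈ 414.54 → 415.
PM10: 596.34 lies in 450.88–648.98, so I_lo=151, I_hi=200, C_lo=450.88, C_hi=648.98.
(200−151)/(648.98−450.88) × (596.34−450.88) + 151 = 49/198.10 × 145.46 + 151 ≈ 186.98 → 187.
Sub-indices: NO₂→88, PM2.5→62, CO→415, PM10→187. Overall AQI = max = 415; dominant pollutant is CO.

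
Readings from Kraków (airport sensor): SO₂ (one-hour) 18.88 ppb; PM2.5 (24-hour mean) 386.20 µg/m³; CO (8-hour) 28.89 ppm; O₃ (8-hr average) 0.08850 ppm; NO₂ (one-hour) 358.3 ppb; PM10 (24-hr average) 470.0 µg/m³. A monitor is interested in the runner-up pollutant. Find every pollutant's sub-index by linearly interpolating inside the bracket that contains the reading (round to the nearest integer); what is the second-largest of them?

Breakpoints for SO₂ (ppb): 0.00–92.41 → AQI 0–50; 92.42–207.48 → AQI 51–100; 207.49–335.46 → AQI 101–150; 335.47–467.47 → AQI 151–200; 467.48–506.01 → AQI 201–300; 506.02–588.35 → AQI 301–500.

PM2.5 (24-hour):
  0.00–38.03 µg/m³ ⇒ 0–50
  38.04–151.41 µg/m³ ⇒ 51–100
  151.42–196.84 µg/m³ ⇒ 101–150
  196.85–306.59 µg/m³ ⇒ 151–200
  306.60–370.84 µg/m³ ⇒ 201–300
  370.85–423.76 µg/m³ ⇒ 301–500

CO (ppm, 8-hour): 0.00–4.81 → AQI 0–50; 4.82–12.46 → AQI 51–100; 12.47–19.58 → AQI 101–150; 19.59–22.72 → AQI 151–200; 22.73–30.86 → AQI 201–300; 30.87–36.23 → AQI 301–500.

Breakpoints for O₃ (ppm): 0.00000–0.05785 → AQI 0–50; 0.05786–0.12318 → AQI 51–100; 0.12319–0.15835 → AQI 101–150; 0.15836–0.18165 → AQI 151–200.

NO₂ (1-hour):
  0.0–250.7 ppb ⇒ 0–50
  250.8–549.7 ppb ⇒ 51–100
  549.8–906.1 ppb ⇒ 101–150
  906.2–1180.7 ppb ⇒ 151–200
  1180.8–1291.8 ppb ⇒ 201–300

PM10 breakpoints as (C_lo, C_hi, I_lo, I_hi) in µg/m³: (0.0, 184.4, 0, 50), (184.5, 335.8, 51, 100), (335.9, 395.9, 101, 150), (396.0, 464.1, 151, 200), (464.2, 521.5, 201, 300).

276

SO₂: 18.88 lies in 0.00–92.41, so I_lo=0, I_hi=50, C_lo=0.00, C_hi=92.41.
(50−0)/(92.41−0.00) × (18.88−0.00) + 0 = 50/92.41 × 18.88 + 0 ≈ 10.22 → 10.
PM2.5: 386.20 ∈ [370.85, 423.76] ↔ index [301, 500].
301 + (386.20−370.85)·(500−301)/(423.76−370.85) = 301 + 15.35·199/52.91 ≈ 358.73, so AQI = 359.
CO: 28.89 ∈ [22.73, 30.86] ↔ index [201, 300].
201 + (28.89−22.73)·(300−201)/(30.86−22.73) = 201 + 6.16·99/8.13 ≈ 276.01, so AQI = 276.
O₃: 0.08850 lies in 0.05786–0.12318, so I_lo=51, I_hi=100, C_lo=0.05786, C_hi=0.12318.
(100−51)/(0.12318−0.05786) × (0.08850−0.05786) + 51 = 49/0.06532 × 0.03064 + 51 ≈ 73.98 → 74.
NO₂: 358.3 lies in 250.8–549.7, so I_lo=51, I_hi=100, C_lo=250.8, C_hi=549.7.
(100−51)/(549.7−250.8) × (358.3−250.8) + 51 = 49/298.9 × 107.5 + 51 ≈ 68.62 → 69.
PM10: 470.0 ∈ [464.2, 521.5] ↔ index [201, 300].
201 + (470.0−464.2)·(300−201)/(521.5−464.2) = 201 + 5.8·99/57.3 ≈ 211.02, so AQI = 211.
Sub-indices: SO₂→10, PM2.5→359, CO→276, O₃→74, NO₂→69, PM10→211. Ranked high→low: 359, 276, 211, 74, 69, 10. Second-highest sub-index = 276.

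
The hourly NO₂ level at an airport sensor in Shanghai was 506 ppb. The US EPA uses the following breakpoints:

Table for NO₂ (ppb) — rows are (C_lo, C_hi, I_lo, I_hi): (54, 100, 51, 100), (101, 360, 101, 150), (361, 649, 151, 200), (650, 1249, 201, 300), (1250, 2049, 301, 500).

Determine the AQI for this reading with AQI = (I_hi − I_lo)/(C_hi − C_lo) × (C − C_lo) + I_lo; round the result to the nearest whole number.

NO₂: 506 ∈ [361, 649] ↔ index [151, 200].
151 + (506−361)·(200−151)/(649−361) = 151 + 145·49/288 ≈ 175.67, so AQI = 176.

176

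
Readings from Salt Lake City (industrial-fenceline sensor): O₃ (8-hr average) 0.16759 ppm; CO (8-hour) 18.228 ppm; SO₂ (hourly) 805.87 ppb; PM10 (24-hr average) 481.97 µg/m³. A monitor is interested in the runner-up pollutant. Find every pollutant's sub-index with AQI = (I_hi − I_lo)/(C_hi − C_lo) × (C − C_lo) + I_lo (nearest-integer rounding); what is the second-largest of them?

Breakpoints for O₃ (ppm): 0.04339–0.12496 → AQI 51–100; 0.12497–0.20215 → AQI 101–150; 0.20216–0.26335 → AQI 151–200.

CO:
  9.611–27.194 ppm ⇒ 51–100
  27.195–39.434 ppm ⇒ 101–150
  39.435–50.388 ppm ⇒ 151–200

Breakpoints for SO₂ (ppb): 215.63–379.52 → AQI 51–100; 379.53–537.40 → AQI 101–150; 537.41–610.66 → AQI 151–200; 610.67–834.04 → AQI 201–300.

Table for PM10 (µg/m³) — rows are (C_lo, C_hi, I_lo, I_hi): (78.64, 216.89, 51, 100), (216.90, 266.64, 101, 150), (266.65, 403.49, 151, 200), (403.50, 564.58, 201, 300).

O₃: 0.16759 ∈ [0.12497, 0.20215] ↔ index [101, 150].
101 + (0.16759−0.12497)·(150−101)/(0.20215−0.12497) = 101 + 0.04262·49/0.07718 ≈ 128.06, so AQI = 128.
CO: 18.228 ∈ [9.611, 27.194] ↔ index [51, 100].
51 + (18.228−9.611)·(100−51)/(27.194−9.611) = 51 + 8.617·49/17.583 ≈ 75.01, so AQI = 75.
SO₂ 805.87: bracket 610.67–834.04 → index 201–300; slope 99/223.37, offset 195.20.
AQI = 201 + 99/223.37·195.20 ≈ 287.51 ⇒ 288.
PM10: 481.97 ∈ [403.50, 564.58] ↔ index [201, 300].
201 + (481.97−403.50)·(300−201)/(564.58−403.50) = 201 + 78.47·99/161.08 ≈ 249.23, so AQI = 249.
Sub-indices: O₃→128, CO→75, SO₂→288, PM10→249. Ranked high→low: 288, 249, 128, 75. Second-highest sub-index = 249.

249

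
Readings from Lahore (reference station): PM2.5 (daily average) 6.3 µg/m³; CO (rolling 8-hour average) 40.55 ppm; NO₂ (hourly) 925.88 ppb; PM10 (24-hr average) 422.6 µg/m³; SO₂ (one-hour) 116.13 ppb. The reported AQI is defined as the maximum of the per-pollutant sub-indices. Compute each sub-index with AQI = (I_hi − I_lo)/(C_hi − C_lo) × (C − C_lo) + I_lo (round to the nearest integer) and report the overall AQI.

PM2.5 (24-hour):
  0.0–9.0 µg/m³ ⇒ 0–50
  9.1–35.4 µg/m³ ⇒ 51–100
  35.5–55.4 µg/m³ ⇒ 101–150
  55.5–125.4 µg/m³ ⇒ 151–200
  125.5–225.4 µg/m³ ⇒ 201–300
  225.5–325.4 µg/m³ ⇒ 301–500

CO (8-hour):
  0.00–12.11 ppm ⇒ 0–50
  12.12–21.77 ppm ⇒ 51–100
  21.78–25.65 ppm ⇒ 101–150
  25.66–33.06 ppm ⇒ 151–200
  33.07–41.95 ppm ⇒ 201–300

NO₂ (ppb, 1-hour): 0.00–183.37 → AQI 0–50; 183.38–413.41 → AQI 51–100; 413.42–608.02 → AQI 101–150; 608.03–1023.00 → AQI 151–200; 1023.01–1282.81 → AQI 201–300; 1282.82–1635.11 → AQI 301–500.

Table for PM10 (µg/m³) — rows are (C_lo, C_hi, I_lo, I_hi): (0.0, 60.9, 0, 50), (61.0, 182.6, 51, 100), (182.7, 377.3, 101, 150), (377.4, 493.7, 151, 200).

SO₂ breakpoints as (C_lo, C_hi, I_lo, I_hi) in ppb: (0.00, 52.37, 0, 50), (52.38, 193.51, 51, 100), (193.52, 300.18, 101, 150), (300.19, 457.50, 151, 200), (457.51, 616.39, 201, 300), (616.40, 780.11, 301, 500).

284

PM2.5 6.3: bracket 0.0–9.0 → index 0–50; slope 50/9.0, offset 6.3.
AQI = 0 + 50/9.0·6.3 ≈ 35.00 ⇒ 35.
CO: row 33.07–41.95 (AQI 201–300). (300−201)·(40.55−33.07)/(41.95−33.07) + 201 = 99·7.48/8.88 + 201 ≈ 284.39 → 284.
NO₂: row 608.03–1023.00 (AQI 151–200). (200−151)·(925.88−608.03)/(1023.00−608.03) + 151 = 49·317.85/414.97 + 151 ≈ 188.53 → 189.
PM10 422.6: bracket 377.4–493.7 → index 151–200; slope 49/116.3, offset 45.2.
AQI = 151 + 49/116.3·45.2 ≈ 170.04 ⇒ 170.
SO₂ 116.13: bracket 52.38–193.51 → index 51–100; slope 49/141.13, offset 63.75.
AQI = 51 + 49/141.13·63.75 ≈ 73.13 ⇒ 73.
Sub-indices: PM2.5→35, CO→284, NO₂→189, PM10→170, SO₂→73. Overall AQI = max = 284; dominant pollutant is CO.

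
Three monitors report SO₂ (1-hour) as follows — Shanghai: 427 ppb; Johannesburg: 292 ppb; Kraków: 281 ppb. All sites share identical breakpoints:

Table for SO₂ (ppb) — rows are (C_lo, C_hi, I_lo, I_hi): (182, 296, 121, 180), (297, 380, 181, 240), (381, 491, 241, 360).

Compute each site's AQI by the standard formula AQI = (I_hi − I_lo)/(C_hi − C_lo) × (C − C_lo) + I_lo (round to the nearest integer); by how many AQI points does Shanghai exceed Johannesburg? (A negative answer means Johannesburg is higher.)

Shanghai: 427 lies in 381–491, so I_lo=241, I_hi=360, C_lo=381, C_hi=491.
(360−241)/(491−381) × (427−381) + 241 = 119/110 × 46 + 241 ≈ 290.76 → 291.
Johannesburg: row 182–296 (AQI 121–180). (180−121)·(292−182)/(296−182) + 121 = 59·110/114 + 121 ≈ 177.93 → 178.
Kraków: 281 ∈ [182, 296] ↔ index [121, 180].
121 + (281−182)·(180−121)/(296−182) = 121 + 99·59/114 ≈ 172.24, so AQI = 172.
AQIs: Shanghai=291, Johannesburg=178, Kraków=172. Shanghai (291) − Johannesburg (178) = 113.

113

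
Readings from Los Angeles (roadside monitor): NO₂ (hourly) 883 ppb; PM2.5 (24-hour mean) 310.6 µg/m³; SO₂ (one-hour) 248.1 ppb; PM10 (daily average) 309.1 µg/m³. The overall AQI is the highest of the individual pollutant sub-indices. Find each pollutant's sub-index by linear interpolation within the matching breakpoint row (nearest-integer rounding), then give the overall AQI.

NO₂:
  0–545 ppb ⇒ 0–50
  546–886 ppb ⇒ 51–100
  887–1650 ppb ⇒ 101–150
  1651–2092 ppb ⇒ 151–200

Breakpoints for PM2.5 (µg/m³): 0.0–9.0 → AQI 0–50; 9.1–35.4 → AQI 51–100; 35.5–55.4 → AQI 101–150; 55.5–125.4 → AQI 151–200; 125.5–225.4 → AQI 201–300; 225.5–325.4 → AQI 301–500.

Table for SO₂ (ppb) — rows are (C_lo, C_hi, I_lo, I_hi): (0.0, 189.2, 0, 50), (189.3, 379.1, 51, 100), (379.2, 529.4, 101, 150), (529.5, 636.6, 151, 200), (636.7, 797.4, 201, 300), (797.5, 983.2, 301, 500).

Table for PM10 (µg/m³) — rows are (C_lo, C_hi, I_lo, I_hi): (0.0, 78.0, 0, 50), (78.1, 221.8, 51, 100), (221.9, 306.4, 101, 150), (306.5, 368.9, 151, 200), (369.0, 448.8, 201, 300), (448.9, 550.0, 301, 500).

NO₂: 883 lies in 546–886, so I_lo=51, I_hi=100, C_lo=546, C_hi=886.
(100−51)/(886−546) × (883−546) + 51 = 49/340 × 337 + 51 ≈ 99.57 → 100.
PM2.5: 310.6 lies in 225.5–325.4, so I_lo=301, I_hi=500, C_lo=225.5, C_hi=325.4.
(500−301)/(325.4−225.5) × (310.6−225.5) + 301 = 199/99.9 × 85.1 + 301 ≈ 470.52 → 471.
SO₂: 248.1 lies in 189.3–379.1, so I_lo=51, I_hi=100, C_lo=189.3, C_hi=379.1.
(100−51)/(379.1−189.3) × (248.1−189.3) + 51 = 49/189.8 × 58.8 + 51 ≈ 66.18 → 66.
PM10 309.1: bracket 306.5–368.9 → index 151–200; slope 49/62.4, offset 2.6.
AQI = 151 + 49/62.4·2.6 ≈ 153.04 ⇒ 153.
Sub-indices: NO₂→100, PM2.5→471, SO₂→66, PM10→153. Overall AQI = max = 471; dominant pollutant is PM2.5.
AQI 471: Hazardous.

471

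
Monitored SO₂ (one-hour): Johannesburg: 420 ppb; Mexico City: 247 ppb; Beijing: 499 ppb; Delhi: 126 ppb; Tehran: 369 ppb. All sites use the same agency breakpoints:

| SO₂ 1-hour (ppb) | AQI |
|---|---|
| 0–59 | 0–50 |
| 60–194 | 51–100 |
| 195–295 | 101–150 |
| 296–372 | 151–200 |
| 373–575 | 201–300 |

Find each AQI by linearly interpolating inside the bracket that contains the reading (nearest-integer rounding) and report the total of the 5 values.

886

Johannesburg: 420 ∈ [373, 575] ↔ index [201, 300].
201 + (420−373)·(300−201)/(575−373) = 201 + 47·99/202 ≈ 224.03, so AQI = 224.
Mexico City: row 195–295 (AQI 101–150). (150−101)·(247−195)/(295−195) + 101 = 49·52/100 + 101 ≈ 126.48 → 126.
Beijing 499: bracket 373–575 → index 201–300; slope 99/202, offset 126.
AQI = 201 + 99/202·126 ≈ 262.75 ⇒ 263.
Delhi: 126 lies in 60–194, so I_lo=51, I_hi=100, C_lo=60, C_hi=194.
(100−51)/(194−60) × (126−60) + 51 = 49/134 × 66 + 51 ≈ 75.13 → 75.
Tehran: 369 lies in 296–372, so I_lo=151, I_hi=200, C_lo=296, C_hi=372.
(200−151)/(372−296) × (369−296) + 151 = 49/76 × 73 + 151 ≈ 198.07 → 198.
AQIs: Johannesburg=224, Mexico City=126, Beijing=263, Delhi=75, Tehran=198. Sum = 224 + 126 + 263 + 75 + 198 = 886.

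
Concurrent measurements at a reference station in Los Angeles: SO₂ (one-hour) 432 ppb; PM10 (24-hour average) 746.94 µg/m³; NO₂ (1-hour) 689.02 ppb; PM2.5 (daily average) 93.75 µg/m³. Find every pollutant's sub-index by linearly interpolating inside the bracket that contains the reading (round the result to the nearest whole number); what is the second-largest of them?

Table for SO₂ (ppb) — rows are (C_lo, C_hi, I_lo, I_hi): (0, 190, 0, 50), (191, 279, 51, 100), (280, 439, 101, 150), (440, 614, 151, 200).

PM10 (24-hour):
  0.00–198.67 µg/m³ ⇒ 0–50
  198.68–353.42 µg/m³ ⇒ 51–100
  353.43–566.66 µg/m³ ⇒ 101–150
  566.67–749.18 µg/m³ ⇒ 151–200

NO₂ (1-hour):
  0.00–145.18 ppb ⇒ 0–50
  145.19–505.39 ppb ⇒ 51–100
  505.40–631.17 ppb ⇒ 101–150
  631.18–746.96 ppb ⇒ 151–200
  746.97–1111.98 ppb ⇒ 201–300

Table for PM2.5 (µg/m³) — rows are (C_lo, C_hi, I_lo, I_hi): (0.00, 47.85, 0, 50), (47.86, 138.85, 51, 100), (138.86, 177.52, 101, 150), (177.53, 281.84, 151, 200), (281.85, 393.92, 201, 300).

SO₂: row 280–439 (AQI 101–150). (150−101)·(432−280)/(439−280) + 101 = 49·152/159 + 101 ≈ 147.84 → 148.
PM10: 746.94 ∈ [566.67, 749.18] ↔ index [151, 200].
151 + (746.94−566.67)·(200−151)/(749.18−566.67) = 151 + 180.27·49/182.51 ≈ 199.40, so AQI = 199.
NO₂: row 631.18–746.96 (AQI 151–200). (200−151)·(689.02−631.18)/(746.96−631.18) + 151 = 49·57.84/115.78 + 151 ≈ 175.48 → 175.
PM2.5: 93.75 ∈ [47.86, 138.85] ↔ index [51, 100].
51 + (93.75−47.86)·(100−51)/(138.85−47.86) = 51 + 45.89·49/90.99 ≈ 75.71, so AQI = 76.
Sub-indices: SO₂→148, PM10→199, NO₂→175, PM2.5→76. Ranked high→low: 199, 175, 148, 76. Second-highest sub-index = 175.

175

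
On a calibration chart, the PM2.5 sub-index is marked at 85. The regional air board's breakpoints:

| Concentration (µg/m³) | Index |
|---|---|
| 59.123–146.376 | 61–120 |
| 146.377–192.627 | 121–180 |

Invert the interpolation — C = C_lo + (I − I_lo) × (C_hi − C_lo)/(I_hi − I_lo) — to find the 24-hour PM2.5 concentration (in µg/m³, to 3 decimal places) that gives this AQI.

AQI 85 lies in the 61–120 band, which corresponds to 59.123–146.376 µg/m³.
C = 59.123 + (85−61)×(146.376−59.123)/(120−61) = 59.123 + 24×87.253/59 ≈ 94.61575 µg/m³ → 94.616 µg/m³ to 3 dp.

94.616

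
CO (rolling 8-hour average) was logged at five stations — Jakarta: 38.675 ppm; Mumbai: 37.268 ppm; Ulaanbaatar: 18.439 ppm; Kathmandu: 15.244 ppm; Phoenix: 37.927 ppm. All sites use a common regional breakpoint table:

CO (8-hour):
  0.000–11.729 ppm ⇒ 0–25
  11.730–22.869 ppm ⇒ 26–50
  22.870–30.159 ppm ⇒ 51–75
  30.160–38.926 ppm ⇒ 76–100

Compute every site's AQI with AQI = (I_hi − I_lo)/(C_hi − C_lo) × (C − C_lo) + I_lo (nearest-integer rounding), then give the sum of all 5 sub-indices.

365

Jakarta: row 30.160–38.926 (AQI 76–100). (100−76)·(38.675−30.160)/(38.926−30.160) + 76 = 24·8.515/8.766 + 76 ≈ 99.31 → 99.
Mumbai: 37.268 lies in 30.160–38.926, so I_lo=76, I_hi=100, C_lo=30.160, C_hi=38.926.
(100−76)/(38.926−30.160) × (37.268−30.160) + 76 = 24/8.766 × 7.108 + 76 ≈ 95.46 → 95.
Ulaanbaatar: 18.439 lies in 11.730–22.869, so I_lo=26, I_hi=50, C_lo=11.730, C_hi=22.869.
(50−26)/(22.869−11.730) × (18.439−11.730) + 26 = 24/11.139 × 6.709 + 26 ≈ 40.46 → 40.
Kathmandu 15.244: bracket 11.730–22.869 → index 26–50; slope 24/11.139, offset 3.514.
AQI = 26 + 24/11.139·3.514 ≈ 33.57 ⇒ 34.
Phoenix: 37.927 ∈ [30.160, 38.926] ↔ index [76, 100].
76 + (37.927−30.160)·(100−76)/(38.926−30.160) = 76 + 7.767·24/8.766 ≈ 97.26, so AQI = 97.
AQIs: Jakarta=99, Mumbai=95, Ulaanbaatar=40, Kathmandu=34, Phoenix=97. Sum = 99 + 95 + 40 + 34 + 97 = 365.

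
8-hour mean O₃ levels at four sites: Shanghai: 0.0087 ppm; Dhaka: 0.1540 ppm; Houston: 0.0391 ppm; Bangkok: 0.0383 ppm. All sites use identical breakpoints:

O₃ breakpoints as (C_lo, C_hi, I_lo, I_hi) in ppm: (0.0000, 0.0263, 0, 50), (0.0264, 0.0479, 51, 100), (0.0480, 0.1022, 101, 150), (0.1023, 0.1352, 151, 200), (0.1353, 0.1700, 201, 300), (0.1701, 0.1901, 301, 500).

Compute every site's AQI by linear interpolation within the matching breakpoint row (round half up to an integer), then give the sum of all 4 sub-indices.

Shanghai: 0.0087 ∈ [0.0000, 0.0263] ↔ index [0, 50].
0 + (0.0087−0.0000)·(50−0)/(0.0263−0.0000) = 0 + 0.0087·50/0.0263 ≈ 16.54, so AQI = 17.
Dhaka: row 0.1353–0.1700 (AQI 201–300). (300−201)·(0.1540−0.1353)/(0.1700−0.1353) + 201 = 99·0.0187/0.0347 + 201 ≈ 254.35 → 254.
Houston: row 0.0264–0.0479 (AQI 51–100). (100−51)·(0.0391−0.0264)/(0.0479−0.0264) + 51 = 49·0.0127/0.0215 + 51 ≈ 79.94 → 80.
Bangkok: 0.0383 lies in 0.0264–0.0479, so I_lo=51, I_hi=100, C_lo=0.0264, C_hi=0.0479.
(100−51)/(0.0479−0.0264) × (0.0383−0.0264) + 51 = 49/0.0215 × 0.0119 + 51 ≈ 78.12 → 78.
AQIs: Shanghai=17, Dhaka=254, Houston=80, Bangkok=78. Sum = 17 + 254 + 80 + 78 = 429.

429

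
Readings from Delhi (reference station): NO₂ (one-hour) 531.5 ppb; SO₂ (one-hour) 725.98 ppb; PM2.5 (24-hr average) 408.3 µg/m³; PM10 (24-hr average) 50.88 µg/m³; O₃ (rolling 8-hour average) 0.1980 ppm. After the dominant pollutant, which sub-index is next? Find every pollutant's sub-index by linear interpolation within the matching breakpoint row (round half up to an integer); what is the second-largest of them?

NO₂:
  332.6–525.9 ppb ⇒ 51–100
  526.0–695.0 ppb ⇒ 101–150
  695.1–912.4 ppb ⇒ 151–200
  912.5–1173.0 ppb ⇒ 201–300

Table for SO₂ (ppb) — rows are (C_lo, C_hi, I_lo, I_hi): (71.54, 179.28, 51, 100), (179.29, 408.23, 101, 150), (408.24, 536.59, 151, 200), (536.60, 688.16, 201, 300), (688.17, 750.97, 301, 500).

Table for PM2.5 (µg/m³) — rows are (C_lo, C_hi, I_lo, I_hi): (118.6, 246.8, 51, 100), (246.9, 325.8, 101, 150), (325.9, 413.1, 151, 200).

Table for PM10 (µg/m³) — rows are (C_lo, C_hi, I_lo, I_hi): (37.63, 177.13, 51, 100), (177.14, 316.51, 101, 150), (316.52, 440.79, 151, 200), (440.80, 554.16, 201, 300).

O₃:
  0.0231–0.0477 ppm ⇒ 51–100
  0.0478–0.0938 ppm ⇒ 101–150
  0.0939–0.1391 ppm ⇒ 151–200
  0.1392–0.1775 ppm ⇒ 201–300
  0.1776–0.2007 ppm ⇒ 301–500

NO₂: row 526.0–695.0 (AQI 101–150). (150−101)·(531.5−526.0)/(695.0−526.0) + 101 = 49·5.5/169.0 + 101 ≈ 102.59 → 103.
SO₂: row 688.17–750.97 (AQI 301–500). (500−301)·(725.98−688.17)/(750.97−688.17) + 301 = 199·37.81/62.80 + 301 ≈ 420.81 → 421.
PM2.5: 408.3 lies in 325.9–413.1, so I_lo=151, I_hi=200, C_lo=325.9, C_hi=413.1.
(200−151)/(413.1−325.9) × (408.3−325.9) + 151 = 49/87.2 × 82.4 + 151 ≈ 197.30 → 197.
PM10: 50.88 ∈ [37.63, 177.13] ↔ index [51, 100].
51 + (50.88−37.63)·(100−51)/(177.13−37.63) = 51 + 13.25·49/139.50 ≈ 55.65, so AQI = 56.
O₃: 0.1980 lies in 0.1776–0.2007, so I_lo=301, I_hi=500, C_lo=0.1776, C_hi=0.2007.
(500−301)/(0.2007−0.1776) × (0.1980−0.1776) + 301 = 199/0.0231 × 0.0204 + 301 ≈ 476.74 → 477.
Sub-indices: NO₂→103, SO₂→421, PM2.5→197, PM10→56, O₃→477. Ranked high→low: 477, 421, 197, 103, 56. Second-highest sub-index = 421.

421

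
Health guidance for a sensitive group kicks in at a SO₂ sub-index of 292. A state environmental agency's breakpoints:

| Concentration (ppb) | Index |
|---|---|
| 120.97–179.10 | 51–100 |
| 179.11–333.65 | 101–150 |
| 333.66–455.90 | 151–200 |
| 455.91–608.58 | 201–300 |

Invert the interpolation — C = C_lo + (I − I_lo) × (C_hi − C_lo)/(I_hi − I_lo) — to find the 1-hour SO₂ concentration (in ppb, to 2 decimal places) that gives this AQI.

AQI 292 lies in the 201–300 band, which corresponds to 455.91–608.58 ppb.
C = 455.91 + (292−201)×(608.58−455.91)/(300−201) = 455.91 + 91×152.67/99 ≈ 596.2430 ppb → 596.24 ppb to 2 dp.

596.24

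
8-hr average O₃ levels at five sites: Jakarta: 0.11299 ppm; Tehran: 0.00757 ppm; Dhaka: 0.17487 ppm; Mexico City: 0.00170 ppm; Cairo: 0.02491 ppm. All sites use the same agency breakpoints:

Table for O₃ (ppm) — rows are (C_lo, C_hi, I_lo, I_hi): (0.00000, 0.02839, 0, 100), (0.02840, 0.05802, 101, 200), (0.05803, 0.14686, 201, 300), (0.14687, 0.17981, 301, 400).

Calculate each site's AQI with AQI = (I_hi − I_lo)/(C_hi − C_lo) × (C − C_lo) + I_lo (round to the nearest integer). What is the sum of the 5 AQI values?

Jakarta: row 0.05803–0.14686 (AQI 201–300). (300−201)·(0.11299−0.05803)/(0.14686−0.05803) + 201 = 99·0.05496/0.08883 + 201 ≈ 262.25 → 262.
Tehran 0.00757: bracket 0.00000–0.02839 → index 0–100; slope 100/0.02839, offset 0.00757.
AQI = 0 + 100/0.02839·0.00757 ≈ 26.66 ⇒ 27.
Dhaka: row 0.14687–0.17981 (AQI 301–400). (400−301)·(0.17487−0.14687)/(0.17981−0.14687) + 301 = 99·0.02800/0.03294 + 301 ≈ 385.15 → 385.
Mexico City: row 0.00000–0.02839 (AQI 0–100). (100−0)·(0.00170−0.00000)/(0.02839−0.00000) + 0 = 100·0.00170/0.02839 + 0 ≈ 5.99 → 6.
Cairo: 0.02491 lies in 0.00000–0.02839, so I_lo=0, I_hi=100, C_lo=0.00000, C_hi=0.02839.
(100−0)/(0.02839−0.00000) × (0.02491−0.00000) + 0 = 100/0.02839 × 0.02491 + 0 ≈ 87.74 → 88.
AQIs: Jakarta=262, Tehran=27, Dhaka=385, Mexico City=6, Cairo=88. Sum = 262 + 27 + 385 + 6 + 88 = 768.

768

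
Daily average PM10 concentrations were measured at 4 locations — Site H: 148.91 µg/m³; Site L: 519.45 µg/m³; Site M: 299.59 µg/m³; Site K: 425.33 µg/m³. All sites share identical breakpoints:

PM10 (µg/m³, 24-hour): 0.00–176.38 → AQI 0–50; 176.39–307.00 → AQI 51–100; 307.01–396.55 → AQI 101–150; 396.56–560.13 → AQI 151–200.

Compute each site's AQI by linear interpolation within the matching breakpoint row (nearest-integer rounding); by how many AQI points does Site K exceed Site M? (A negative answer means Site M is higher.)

Site H: 148.91 lies in 0.00–176.38, so I_lo=0, I_hi=50, C_lo=0.00, C_hi=176.38.
(50−0)/(176.38−0.00) × (148.91−0.00) + 0 = 50/176.38 × 148.91 + 0 ≈ 42.21 → 42.
Site L: row 396.56–560.13 (AQI 151–200). (200−151)·(519.45−396.56)/(560.13−396.56) + 151 = 49·122.89/163.57 + 151 ≈ 187.81 → 188.
Site M: row 176.39–307.00 (AQI 51–100). (100−51)·(299.59−176.39)/(307.00−176.39) + 51 = 49·123.20/130.61 + 51 ≈ 97.22 → 97.
Site K: 425.33 ∈ [396.56, 560.13] ↔ index [151, 200].
151 + (425.33−396.56)·(200−151)/(560.13−396.56) = 151 + 28.77·49/163.57 ≈ 159.62, so AQI = 160.
AQIs: Site H=42, Site L=188, Site M=97, Site K=160. Site K (160) − Site M (97) = 63.

63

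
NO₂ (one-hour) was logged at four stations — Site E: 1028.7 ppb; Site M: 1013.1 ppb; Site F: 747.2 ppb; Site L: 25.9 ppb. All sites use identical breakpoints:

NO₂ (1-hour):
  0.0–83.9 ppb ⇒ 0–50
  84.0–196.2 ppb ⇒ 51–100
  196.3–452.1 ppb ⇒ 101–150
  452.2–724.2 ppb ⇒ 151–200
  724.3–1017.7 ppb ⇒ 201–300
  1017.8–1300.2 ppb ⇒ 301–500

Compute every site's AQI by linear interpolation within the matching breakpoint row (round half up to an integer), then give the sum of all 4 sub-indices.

Site E: 1028.7 lies in 1017.8–1300.2, so I_lo=301, I_hi=500, C_lo=1017.8, C_hi=1300.2.
(500−301)/(1300.2−1017.8) × (1028.7−1017.8) + 301 = 199/282.4 × 10.9 + 301 ≈ 308.68 → 309.
Site M 1013.1: bracket 724.3–1017.7 → index 201–300; slope 99/293.4, offset 288.8.
AQI = 201 + 99/293.4·288.8 ≈ 298.45 ⇒ 298.
Site F: 747.2 lies in 724.3–1017.7, so I_lo=201, I_hi=300, C_lo=724.3, C_hi=1017.7.
(300−201)/(1017.7−724.3) × (747.2−724.3) + 201 = 99/293.4 × 22.9 + 201 ≈ 208.73 → 209.
Site L: row 0.0–83.9 (AQI 0–50). (50−0)·(25.9−0.0)/(83.9−0.0) + 0 = 50·25.9/83.9 + 0 ≈ 15.44 → 15.
AQIs: Site E=309, Site M=298, Site F=209, Site L=15. Sum = 309 + 298 + 209 + 15 = 831.

831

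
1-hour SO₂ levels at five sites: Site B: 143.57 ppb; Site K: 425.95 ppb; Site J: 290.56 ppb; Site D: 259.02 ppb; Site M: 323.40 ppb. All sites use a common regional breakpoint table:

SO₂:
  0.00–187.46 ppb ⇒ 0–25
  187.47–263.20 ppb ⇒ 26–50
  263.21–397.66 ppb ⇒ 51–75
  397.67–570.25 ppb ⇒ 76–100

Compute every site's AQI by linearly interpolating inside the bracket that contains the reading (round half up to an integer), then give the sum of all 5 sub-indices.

266

Site B: row 0.00–187.46 (AQI 0–25). (25−0)·(143.57−0.00)/(187.46−0.00) + 0 = 25·143.57/187.46 + 0 ≈ 19.15 → 19.
Site K 425.95: bracket 397.67–570.25 → index 76–100; slope 24/172.58, offset 28.28.
AQI = 76 + 24/172.58·28.28 ≈ 79.93 ⇒ 80.
Site J: 290.56 ∈ [263.21, 397.66] ↔ index [51, 75].
51 + (290.56−263.21)·(75−51)/(397.66−263.21) = 51 + 27.35·24/134.45 ≈ 55.88, so AQI = 56.
Site D: row 187.47–263.20 (AQI 26–50). (50−26)·(259.02−187.47)/(263.20−187.47) + 26 = 24·71.55/75.73 + 26 ≈ 48.68 → 49.
Site M: row 263.21–397.66 (AQI 51–75). (75−51)·(323.40−263.21)/(397.66−263.21) + 51 = 24·60.19/134.45 + 51 ≈ 61.74 → 62.
AQIs: Site B=19, Site K=80, Site J=56, Site D=49, Site M=62. Sum = 19 + 80 + 56 + 49 + 62 = 266.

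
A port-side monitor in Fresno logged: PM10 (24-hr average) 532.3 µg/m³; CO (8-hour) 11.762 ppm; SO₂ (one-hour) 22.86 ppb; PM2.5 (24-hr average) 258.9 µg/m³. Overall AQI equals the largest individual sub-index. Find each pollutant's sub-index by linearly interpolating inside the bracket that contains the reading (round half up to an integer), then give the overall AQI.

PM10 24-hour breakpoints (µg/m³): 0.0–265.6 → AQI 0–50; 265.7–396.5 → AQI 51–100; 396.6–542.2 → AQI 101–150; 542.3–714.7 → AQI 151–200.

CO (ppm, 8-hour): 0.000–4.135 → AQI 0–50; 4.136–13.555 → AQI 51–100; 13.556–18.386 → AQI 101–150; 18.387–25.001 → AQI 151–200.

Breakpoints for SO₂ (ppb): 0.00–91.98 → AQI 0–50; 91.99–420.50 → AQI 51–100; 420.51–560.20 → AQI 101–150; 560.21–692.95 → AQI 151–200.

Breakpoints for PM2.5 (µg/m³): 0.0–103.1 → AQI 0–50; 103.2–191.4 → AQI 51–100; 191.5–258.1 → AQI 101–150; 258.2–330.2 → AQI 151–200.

PM10: 532.3 ∈ [396.6, 542.2] ↔ index [101, 150].
101 + (532.3−396.6)·(150−101)/(542.2−396.6) = 101 + 135.7·49/145.6 ≈ 146.67, so AQI = 147.
CO: 11.762 lies in 4.136–13.555, so I_lo=51, I_hi=100, C_lo=4.136, C_hi=13.555.
(100−51)/(13.555−4.136) × (11.762−4.136) + 51 = 49/9.419 × 7.626 + 51 ≈ 90.67 → 91.
SO₂: 22.86 lies in 0.00–91.98, so I_lo=0, I_hi=50, C_lo=0.00, C_hi=91.98.
(50−0)/(91.98−0.00) × (22.86−0.00) + 0 = 50/91.98 × 22.86 + 0 ≈ 12.43 → 12.
PM2.5: 258.9 lies in 258.2–330.2, so I_lo=151, I_hi=200, C_lo=258.2, C_hi=330.2.
(200−151)/(330.2−258.2) × (258.9−258.2) + 151 = 49/72.0 × 0.7 + 151 ≈ 151.48 → 151.
Sub-indices: PM10→147, CO→91, SO₂→12, PM2.5→151. Overall AQI = max = 151; dominant pollutant is PM2.5.

151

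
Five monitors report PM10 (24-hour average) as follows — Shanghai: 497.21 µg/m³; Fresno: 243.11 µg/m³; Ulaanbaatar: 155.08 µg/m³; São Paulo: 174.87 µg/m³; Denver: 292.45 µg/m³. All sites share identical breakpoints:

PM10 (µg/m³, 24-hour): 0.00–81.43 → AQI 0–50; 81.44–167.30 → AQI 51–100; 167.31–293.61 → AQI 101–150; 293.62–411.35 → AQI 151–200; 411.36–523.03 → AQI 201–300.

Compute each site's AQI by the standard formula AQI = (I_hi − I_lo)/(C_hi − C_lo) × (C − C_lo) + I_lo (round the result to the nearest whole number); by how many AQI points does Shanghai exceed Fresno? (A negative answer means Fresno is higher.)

Shanghai: 497.21 ∈ [411.36, 523.03] ↔ index [201, 300].
201 + (497.21−411.36)·(300−201)/(523.03−411.36) = 201 + 85.85·99/111.67 ≈ 277.11, so AQI = 277.
Fresno: 243.11 ∈ [167.31, 293.61] ↔ index [101, 150].
101 + (243.11−167.31)·(150−101)/(293.61−167.31) = 101 + 75.80·49/126.30 ≈ 130.41, so AQI = 130.
Ulaanbaatar: row 81.44–167.30 (AQI 51–100). (100−51)·(155.08−81.44)/(167.30−81.44) + 51 = 49·73.64/85.86 + 51 ≈ 93.03 → 93.
São Paulo: row 167.31–293.61 (AQI 101–150). (150−101)·(174.87−167.31)/(293.61−167.31) + 101 = 49·7.56/126.30 + 101 ≈ 103.93 → 104.
Denver 292.45: bracket 167.31–293.61 → index 101–150; slope 49/126.30, offset 125.14.
AQI = 101 + 49/126.30·125.14 ≈ 149.55 ⇒ 150.
AQIs: Shanghai=277, Fresno=130, Ulaanbaatar=93, São Paulo=104, Denver=150. Shanghai (277) − Fresno (130) = 147.

147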